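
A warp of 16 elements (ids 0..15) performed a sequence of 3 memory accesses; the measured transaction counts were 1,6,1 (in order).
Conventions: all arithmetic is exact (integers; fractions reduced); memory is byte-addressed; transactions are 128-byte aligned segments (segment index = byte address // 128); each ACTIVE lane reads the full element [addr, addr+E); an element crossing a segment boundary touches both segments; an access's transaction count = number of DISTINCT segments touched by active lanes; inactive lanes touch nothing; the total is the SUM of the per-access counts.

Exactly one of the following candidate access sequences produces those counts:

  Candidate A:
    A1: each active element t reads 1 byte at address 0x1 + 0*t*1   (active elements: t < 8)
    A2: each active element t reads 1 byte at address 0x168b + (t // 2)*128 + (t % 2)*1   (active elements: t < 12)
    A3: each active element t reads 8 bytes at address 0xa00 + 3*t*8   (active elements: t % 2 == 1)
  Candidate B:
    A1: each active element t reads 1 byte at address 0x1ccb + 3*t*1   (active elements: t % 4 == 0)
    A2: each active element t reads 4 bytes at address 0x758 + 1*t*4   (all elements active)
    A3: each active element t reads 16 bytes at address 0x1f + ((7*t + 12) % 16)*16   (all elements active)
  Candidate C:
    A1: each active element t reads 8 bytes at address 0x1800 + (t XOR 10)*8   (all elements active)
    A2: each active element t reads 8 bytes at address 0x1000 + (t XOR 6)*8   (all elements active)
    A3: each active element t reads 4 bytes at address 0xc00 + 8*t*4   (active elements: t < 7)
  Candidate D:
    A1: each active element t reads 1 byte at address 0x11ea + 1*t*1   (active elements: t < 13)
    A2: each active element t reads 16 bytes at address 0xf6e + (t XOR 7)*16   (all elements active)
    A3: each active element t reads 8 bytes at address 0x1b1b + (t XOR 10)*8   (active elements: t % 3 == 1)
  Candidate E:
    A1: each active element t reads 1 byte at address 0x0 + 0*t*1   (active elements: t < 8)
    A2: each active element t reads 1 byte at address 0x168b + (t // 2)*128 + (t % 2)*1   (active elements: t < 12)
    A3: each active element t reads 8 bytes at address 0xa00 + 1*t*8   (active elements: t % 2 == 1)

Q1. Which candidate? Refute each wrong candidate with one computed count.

A: A3 gives 3 transactions, not 1
B: A2 gives 2 transactions, not 6
C: A2 gives 1 transaction, not 6
D: A2 gives 3 transactions, not 6
E: all counts match (1,6,1)

Answer: E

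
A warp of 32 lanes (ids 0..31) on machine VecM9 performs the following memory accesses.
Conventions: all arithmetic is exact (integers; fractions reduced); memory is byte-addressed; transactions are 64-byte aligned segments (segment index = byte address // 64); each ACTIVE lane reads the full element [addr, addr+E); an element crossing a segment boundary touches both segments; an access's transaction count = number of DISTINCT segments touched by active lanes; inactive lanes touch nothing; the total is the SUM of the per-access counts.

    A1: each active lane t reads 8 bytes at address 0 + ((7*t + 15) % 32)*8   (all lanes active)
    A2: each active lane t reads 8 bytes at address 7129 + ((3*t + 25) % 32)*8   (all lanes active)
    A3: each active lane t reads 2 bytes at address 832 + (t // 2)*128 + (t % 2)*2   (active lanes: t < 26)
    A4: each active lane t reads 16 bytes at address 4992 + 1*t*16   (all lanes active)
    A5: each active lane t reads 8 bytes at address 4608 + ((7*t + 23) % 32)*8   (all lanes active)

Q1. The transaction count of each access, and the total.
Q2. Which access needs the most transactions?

A1: 4 transactions
A2: 5 transactions
A3: 13 transactions
A4: 8 transactions
A5: 4 transactions

Answer: 4,5,13,8,4; total 34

Answer: A3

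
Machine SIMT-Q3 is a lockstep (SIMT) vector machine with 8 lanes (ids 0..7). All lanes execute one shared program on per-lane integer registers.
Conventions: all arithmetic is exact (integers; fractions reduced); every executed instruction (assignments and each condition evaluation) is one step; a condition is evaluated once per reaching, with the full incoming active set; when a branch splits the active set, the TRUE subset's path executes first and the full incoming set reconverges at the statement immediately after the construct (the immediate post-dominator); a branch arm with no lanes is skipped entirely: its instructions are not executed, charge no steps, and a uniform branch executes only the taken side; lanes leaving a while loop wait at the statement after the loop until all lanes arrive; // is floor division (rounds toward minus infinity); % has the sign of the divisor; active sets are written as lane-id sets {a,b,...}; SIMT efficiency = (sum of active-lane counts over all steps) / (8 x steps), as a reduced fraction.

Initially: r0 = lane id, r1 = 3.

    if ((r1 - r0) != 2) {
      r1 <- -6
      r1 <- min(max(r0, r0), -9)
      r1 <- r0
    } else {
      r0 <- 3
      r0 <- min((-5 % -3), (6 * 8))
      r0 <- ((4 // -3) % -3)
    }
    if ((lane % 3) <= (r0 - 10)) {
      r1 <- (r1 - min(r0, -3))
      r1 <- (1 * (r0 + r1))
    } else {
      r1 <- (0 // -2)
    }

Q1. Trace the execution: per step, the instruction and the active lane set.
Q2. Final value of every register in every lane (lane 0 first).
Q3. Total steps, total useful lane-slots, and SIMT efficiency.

step 0: eval ((r1 - r0) != 2)        {0,1,2,3,4,5,6,7}
step 1: r1 <- -6                     {0,2,3,4,5,6,7}
step 2: r1 <- min(max(r0, r0), -9)   {0,2,3,4,5,6,7}
step 3: r1 <- r0                     {0,2,3,4,5,6,7}
step 4: r0 <- 3                      {1}
step 5: r0 <- min((-5 % -3), (6 * 8)) {1}
step 6: r0 <- ((4 // -3) % -3)       {1}
step 7: eval ((lane % 3) <= (r0 - 10)) {0,1,2,3,4,5,6,7}
step 8: r1 <- (0 // -2)              {0,1,2,3,4,5,6,7}

Answer: 9 steps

r0: 0,-2,2,3,4,5,6,7
r1: 0,0,0,0,0,0,0,0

steps = 9; useful = 48; efficiency = 48/72 = 2/3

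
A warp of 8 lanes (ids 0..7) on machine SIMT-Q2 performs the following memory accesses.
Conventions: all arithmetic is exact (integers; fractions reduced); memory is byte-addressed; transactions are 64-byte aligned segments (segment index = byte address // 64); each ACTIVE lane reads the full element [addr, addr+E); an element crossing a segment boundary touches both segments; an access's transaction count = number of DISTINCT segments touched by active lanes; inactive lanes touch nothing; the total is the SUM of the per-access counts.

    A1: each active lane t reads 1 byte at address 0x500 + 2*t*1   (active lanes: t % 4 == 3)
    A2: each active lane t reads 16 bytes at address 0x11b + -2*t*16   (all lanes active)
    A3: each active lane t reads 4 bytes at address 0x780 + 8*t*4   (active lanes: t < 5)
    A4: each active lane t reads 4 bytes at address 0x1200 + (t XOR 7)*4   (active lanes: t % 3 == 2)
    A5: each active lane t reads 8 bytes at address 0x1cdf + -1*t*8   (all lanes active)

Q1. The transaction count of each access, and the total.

A1: 1 transaction
A2: 5 transactions
A3: 3 transactions
A4: 1 transaction
A5: 2 transactions

Answer: 1,5,3,1,2; total 12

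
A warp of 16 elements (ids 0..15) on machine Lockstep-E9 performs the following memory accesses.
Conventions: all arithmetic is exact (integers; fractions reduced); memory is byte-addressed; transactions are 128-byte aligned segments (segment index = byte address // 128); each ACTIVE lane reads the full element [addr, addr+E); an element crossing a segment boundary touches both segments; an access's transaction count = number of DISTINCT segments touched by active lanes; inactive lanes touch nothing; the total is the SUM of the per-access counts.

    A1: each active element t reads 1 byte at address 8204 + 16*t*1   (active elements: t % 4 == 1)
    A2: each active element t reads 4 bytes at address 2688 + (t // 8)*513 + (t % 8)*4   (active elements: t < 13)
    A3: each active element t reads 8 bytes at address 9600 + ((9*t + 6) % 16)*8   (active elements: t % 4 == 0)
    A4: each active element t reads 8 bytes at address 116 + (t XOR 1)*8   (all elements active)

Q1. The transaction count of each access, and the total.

A1: 2 transactions
A2: 2 transactions
A3: 1 transaction
A4: 2 transactions

Answer: 2,2,1,2; total 7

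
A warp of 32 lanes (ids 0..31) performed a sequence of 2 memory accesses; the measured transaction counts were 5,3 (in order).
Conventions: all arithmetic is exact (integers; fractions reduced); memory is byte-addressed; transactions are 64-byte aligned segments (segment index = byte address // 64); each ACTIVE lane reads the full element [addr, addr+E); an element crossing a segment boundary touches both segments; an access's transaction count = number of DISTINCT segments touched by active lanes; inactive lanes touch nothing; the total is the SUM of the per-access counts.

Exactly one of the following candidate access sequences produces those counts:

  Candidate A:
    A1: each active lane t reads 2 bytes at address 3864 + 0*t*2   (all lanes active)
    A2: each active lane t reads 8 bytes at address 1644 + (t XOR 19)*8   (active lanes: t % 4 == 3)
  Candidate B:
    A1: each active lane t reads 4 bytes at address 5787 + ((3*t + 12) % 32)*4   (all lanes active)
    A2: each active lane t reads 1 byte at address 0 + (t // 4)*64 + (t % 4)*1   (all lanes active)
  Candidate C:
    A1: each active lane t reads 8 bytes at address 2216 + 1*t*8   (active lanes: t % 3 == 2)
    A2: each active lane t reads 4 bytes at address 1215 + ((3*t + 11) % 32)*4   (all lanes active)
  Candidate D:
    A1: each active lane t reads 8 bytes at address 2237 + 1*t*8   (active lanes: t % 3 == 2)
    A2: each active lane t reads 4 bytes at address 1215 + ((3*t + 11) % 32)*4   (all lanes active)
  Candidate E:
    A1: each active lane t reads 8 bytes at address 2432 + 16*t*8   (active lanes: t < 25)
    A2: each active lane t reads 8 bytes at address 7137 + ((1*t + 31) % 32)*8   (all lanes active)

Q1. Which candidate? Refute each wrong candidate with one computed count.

A: A1 gives 1 transaction, not 5
B: A1 gives 3 transactions, not 5
D: A1 gives 4 transactions, not 5
E: A1 gives 25 transactions, not 5
C: all counts match (5,3)

Answer: C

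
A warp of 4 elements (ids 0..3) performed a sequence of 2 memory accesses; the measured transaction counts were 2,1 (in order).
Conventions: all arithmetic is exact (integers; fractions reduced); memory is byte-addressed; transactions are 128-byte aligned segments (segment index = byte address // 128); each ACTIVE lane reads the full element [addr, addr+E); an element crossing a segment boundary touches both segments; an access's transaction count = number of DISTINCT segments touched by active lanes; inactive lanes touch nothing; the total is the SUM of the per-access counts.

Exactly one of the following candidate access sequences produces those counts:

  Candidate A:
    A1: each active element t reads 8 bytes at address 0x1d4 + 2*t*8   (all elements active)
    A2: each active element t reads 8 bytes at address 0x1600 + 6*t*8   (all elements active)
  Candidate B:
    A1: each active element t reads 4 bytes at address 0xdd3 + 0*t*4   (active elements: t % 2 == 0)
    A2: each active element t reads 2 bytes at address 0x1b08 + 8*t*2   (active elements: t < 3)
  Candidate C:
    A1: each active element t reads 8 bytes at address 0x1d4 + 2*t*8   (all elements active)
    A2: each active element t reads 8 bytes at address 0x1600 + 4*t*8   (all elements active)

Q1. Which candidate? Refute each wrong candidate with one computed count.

A: A2 gives 2 transactions, not 1
B: A1 gives 1 transaction, not 2
C: all counts match (2,1)

Answer: C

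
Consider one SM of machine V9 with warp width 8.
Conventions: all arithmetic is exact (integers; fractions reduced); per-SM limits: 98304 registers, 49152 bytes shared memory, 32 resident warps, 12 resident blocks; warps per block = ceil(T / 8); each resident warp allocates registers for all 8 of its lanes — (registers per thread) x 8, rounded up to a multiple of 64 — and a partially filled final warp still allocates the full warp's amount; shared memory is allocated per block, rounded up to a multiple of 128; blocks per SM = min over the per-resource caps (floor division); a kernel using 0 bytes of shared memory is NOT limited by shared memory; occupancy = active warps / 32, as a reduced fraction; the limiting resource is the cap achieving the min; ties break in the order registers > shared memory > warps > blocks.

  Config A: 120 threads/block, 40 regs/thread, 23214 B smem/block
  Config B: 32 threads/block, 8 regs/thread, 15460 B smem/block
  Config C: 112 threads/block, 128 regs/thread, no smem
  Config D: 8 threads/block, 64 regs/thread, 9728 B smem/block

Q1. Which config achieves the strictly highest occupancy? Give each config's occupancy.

occupancies: A 15/16, B 3/8, C 7/8, D 5/32

Answer: A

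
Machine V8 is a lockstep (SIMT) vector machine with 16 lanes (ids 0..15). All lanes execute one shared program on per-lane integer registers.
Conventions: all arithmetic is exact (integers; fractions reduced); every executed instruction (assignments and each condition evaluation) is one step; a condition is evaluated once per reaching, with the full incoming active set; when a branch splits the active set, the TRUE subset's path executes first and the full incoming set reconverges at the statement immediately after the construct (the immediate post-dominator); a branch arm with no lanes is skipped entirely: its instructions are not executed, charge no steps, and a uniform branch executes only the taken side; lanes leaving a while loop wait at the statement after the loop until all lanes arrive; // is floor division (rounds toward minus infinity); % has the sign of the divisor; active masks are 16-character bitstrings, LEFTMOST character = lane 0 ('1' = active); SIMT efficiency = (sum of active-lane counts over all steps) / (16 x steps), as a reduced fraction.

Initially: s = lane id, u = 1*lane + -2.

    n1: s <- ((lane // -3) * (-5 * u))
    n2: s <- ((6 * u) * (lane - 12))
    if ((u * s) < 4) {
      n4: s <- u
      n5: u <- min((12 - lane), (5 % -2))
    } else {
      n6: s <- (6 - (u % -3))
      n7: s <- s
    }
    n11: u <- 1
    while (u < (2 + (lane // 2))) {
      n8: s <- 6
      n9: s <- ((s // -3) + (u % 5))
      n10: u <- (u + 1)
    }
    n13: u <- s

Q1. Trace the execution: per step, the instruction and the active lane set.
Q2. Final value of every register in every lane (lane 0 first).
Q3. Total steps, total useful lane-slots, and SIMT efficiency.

step 0: s <- ((lane // -3) * (-5 * u)) 1111111111111111
step 1: s <- ((6 * u) * (lane - 12)) 1111111111111111
step 2: eval ((u * s) < 4)           1111111111111111
step 3: s <- u                       1111111111111000
step 4: u <- min((12 - lane), (5 % -2)) 1111111111111000
step 5: s <- (6 - (u % -3))          0000000000000111
step 6: s <- s                       0000000000000111
step 7: u <- 1                       1111111111111111
step 8: eval (u < (2 + (lane // 2))) 1111111111111111
step 9: s <- 6                       1111111111111111
step 10: s <- ((s // -3) + (u % 5))   1111111111111111
step 11: u <- (u + 1)                 1111111111111111
step 12: eval (u < (2 + (lane // 2))) 1111111111111111
step 13: s <- 6                       0011111111111111
step 14: s <- ((s // -3) + (u % 5))   0011111111111111
step 15: u <- (u + 1)                 0011111111111111
step 16: eval (u < (2 + (lane // 2))) 0011111111111111
step 17: s <- 6                       0000111111111111
step 18: s <- ((s // -3) + (u % 5))   0000111111111111
step 19: u <- (u + 1)                 0000111111111111
step 20: eval (u < (2 + (lane // 2))) 0000111111111111
step 21: s <- 6                       0000001111111111
step 22: s <- ((s // -3) + (u % 5))   0000001111111111
step 23: u <- (u + 1)                 0000001111111111
step 24: eval (u < (2 + (lane // 2))) 0000001111111111
step 25: s <- 6                       0000000011111111
step 26: s <- ((s // -3) + (u % 5))   0000000011111111
step 27: u <- (u + 1)                 0000000011111111
step 28: eval (u < (2 + (lane // 2))) 0000000011111111
step 29: s <- 6                       0000000000111111
step 30: s <- ((s // -3) + (u % 5))   0000000000111111
step 31: u <- (u + 1)                 0000000000111111
step 32: eval (u < (2 + (lane // 2))) 0000000000111111
step 33: s <- 6                       0000000000001111
step 34: s <- ((s // -3) + (u % 5))   0000000000001111
step 35: u <- (u + 1)                 0000000000001111
step 36: eval (u < (2 + (lane // 2))) 0000000000001111
step 37: s <- 6                       0000000000000011
step 38: s <- ((s // -3) + (u % 5))   0000000000000011
step 39: u <- (u + 1)                 0000000000000011
step 40: eval (u < (2 + (lane // 2))) 0000000000000011
step 41: u <- s                       1111111111111111

Answer: 42 steps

s: -1,-1,0,0,1,1,2,2,-2,-2,-1,-1,0,0,1,1
u: -1,-1,0,0,1,1,2,2,-2,-2,-1,-1,0,0,1,1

steps = 42; useful = 416; efficiency = 416/672 = 13/21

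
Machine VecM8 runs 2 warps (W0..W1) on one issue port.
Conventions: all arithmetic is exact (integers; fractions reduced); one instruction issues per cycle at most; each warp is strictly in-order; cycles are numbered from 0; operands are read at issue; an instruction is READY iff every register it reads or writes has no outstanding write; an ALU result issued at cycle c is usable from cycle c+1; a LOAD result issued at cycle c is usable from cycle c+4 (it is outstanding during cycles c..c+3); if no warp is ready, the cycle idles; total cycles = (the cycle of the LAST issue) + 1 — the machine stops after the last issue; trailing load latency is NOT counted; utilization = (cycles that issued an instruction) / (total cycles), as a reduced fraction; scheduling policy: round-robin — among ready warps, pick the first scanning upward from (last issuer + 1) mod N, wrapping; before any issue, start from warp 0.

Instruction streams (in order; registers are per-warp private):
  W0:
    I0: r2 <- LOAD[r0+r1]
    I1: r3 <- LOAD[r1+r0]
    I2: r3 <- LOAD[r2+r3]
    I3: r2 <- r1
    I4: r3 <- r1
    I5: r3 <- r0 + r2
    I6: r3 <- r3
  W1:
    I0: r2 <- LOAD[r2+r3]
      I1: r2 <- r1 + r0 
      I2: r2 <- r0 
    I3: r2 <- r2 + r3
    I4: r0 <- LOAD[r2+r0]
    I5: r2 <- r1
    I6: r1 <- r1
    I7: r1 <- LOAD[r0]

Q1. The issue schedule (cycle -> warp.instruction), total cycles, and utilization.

cycle 0: W0.I0
cycle 1: W1.I0
cycle 2: W0.I1
cycle 3: idle
cycle 4: idle
cycle 5: W1.I1
cycle 6: W0.I2
cycle 7: W1.I2
cycle 8: W0.I3
cycle 9: W1.I3
cycle 10: W0.I4
cycle 11: W1.I4
cycle 12: W0.I5
cycle 13: W1.I5
cycle 14: W0.I6
cycle 15: W1.I6
cycle 16: W1.I7

Answer: 17 cycles, utilization 15/17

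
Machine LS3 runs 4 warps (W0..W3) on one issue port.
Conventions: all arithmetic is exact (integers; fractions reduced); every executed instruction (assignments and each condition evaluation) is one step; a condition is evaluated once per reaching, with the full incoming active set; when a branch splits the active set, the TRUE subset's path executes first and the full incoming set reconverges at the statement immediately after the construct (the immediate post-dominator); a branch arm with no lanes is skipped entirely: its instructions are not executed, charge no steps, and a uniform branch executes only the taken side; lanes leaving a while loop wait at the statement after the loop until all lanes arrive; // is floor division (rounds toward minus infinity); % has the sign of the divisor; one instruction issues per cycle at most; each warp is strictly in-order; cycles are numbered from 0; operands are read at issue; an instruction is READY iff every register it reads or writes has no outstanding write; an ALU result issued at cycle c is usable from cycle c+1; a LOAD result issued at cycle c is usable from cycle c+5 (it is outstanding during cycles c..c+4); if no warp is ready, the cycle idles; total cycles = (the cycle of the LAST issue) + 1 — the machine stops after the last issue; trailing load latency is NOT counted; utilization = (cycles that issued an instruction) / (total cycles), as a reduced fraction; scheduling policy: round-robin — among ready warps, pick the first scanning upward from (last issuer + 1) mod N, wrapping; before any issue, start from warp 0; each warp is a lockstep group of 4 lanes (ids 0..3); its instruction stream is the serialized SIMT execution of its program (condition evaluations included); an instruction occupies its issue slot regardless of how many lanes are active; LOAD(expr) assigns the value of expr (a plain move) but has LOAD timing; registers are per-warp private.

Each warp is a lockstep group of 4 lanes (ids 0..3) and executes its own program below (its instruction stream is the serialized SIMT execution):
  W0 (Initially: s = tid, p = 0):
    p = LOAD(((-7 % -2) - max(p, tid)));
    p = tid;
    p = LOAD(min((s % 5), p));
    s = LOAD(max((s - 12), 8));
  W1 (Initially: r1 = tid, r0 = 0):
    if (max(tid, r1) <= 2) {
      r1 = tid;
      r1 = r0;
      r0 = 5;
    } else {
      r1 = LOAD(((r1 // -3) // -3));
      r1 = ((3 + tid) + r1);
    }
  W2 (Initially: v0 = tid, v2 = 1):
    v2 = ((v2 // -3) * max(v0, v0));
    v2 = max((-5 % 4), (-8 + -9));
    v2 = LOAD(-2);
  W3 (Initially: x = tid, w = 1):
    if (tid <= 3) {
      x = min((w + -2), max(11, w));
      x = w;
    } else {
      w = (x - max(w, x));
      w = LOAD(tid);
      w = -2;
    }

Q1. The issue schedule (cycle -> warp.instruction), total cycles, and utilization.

cycle 0: W0.I0
cycle 1: W1.I0
cycle 2: W2.I0
cycle 3: W3.I0
cycle 4: W1.I1
cycle 5: W2.I1
cycle 6: W3.I1
cycle 7: W0.I1
cycle 8: W1.I2
cycle 9: W2.I2
cycle 10: W3.I2
cycle 11: W0.I2
cycle 12: W1.I3
cycle 13: W0.I3
cycle 14: W1.I4
cycle 15: idle
cycle 16: idle
cycle 17: idle
cycle 18: idle
cycle 19: W1.I5

Answer: 20 cycles, utilization 4/5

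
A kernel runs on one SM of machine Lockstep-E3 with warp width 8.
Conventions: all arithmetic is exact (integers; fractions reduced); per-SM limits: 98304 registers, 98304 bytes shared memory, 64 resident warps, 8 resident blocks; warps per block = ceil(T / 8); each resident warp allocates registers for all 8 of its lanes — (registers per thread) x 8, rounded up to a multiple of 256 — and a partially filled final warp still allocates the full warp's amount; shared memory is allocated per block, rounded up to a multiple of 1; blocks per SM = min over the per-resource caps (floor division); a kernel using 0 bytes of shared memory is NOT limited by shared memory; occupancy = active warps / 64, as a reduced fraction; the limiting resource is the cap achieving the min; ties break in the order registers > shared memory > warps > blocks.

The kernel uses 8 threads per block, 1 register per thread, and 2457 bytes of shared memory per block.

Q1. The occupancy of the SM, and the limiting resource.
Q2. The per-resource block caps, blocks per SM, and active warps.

Answer: occupancy 1/8, limited by blocks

registers: 384 blocks
shared memory: 40 blocks
warps: 64 blocks
blocks: 8 blocks

Answer: 8 blocks, 8 active warps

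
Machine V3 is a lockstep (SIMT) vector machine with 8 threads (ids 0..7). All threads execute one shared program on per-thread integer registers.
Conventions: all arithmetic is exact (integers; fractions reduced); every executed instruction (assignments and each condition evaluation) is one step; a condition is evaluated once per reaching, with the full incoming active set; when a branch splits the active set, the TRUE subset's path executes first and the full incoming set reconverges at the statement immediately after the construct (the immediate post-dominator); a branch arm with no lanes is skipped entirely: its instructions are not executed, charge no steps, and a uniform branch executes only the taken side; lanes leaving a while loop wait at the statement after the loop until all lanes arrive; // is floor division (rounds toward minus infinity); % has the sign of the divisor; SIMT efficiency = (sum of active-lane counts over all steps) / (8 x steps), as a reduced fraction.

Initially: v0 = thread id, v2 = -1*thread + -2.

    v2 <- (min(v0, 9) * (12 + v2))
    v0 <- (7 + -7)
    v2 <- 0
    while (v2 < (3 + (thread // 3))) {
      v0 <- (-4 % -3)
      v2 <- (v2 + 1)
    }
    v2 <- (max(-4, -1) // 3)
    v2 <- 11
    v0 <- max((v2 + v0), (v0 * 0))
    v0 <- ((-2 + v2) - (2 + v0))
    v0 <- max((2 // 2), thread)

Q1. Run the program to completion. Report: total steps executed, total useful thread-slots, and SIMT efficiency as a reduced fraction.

Answer: 24 steps, 165 useful, 55/64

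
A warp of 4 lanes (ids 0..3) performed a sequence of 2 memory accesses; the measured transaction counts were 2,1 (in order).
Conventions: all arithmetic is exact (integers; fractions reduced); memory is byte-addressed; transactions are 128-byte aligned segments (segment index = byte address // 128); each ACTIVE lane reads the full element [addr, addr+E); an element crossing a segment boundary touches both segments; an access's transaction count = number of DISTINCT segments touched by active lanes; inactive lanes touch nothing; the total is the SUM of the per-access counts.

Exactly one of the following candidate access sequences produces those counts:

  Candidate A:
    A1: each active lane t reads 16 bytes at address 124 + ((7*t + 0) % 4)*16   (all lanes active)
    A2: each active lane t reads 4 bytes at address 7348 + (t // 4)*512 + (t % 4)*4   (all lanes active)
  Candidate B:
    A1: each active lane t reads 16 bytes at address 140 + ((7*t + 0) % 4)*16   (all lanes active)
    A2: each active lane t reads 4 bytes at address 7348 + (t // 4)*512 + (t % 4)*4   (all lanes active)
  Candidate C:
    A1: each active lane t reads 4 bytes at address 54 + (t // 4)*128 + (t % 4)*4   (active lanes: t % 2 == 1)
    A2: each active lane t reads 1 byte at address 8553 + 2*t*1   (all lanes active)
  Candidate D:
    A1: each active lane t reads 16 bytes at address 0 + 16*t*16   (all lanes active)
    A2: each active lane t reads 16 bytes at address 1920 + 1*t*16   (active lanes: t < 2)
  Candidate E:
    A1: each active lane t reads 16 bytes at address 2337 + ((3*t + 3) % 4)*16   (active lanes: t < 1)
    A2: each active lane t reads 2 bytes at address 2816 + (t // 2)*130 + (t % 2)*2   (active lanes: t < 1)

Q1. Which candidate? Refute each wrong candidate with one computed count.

B: A1 gives 1 transaction, not 2
C: A1 gives 1 transaction, not 2
D: A1 gives 4 transactions, not 2
E: A1 gives 1 transaction, not 2
A: all counts match (2,1)

Answer: A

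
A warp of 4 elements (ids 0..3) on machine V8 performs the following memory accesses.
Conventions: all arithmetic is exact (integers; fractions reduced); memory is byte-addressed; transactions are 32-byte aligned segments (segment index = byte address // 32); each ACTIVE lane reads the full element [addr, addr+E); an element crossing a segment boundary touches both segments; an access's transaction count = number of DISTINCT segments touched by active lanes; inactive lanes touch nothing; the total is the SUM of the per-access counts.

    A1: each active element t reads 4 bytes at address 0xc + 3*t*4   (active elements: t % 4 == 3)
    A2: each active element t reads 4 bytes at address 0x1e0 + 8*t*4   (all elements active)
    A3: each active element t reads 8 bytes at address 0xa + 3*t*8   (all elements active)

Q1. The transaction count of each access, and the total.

A1: 1 transaction
A2: 4 transactions
A3: 3 transactions

Answer: 1,4,3; total 8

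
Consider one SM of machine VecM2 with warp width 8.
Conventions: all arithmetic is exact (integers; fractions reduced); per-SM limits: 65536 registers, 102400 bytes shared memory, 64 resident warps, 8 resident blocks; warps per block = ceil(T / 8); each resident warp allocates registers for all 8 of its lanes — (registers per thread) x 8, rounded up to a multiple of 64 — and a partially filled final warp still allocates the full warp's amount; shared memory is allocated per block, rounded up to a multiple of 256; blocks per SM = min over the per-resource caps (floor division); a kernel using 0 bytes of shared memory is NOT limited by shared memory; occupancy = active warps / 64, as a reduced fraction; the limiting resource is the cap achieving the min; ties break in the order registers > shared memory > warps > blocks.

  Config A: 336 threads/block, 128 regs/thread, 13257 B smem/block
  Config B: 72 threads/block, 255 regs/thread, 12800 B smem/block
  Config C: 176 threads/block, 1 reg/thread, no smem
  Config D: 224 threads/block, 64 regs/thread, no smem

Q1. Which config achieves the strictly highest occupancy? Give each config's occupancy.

occupancies: A 21/32, B 27/64, C 11/16, D 7/8

Answer: D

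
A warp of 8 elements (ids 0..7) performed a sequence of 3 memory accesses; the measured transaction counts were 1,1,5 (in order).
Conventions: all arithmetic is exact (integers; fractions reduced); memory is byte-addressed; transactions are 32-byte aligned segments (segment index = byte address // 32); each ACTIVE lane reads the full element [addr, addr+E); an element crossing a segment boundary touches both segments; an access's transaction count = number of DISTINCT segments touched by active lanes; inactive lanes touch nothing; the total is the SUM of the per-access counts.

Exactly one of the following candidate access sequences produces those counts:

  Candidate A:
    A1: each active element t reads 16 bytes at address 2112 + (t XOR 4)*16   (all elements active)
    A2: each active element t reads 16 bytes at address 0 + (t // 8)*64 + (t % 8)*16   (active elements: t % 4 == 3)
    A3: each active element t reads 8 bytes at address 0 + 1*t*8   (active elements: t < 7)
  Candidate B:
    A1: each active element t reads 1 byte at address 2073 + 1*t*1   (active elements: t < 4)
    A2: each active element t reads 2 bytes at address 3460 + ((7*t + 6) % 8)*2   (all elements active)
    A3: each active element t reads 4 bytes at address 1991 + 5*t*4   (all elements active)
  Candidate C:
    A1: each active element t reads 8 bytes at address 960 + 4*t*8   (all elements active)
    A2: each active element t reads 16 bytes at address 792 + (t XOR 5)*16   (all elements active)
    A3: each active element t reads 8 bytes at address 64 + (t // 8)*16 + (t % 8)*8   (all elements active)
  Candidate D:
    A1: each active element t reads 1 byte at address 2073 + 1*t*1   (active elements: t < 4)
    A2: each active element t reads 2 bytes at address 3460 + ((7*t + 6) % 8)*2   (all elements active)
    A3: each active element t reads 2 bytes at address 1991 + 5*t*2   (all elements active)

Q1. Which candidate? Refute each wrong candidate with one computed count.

A: A1 gives 4 transactions, not 1
C: A1 gives 8 transactions, not 1
D: A3 gives 3 transactions, not 5
B: all counts match (1,1,5)

Answer: B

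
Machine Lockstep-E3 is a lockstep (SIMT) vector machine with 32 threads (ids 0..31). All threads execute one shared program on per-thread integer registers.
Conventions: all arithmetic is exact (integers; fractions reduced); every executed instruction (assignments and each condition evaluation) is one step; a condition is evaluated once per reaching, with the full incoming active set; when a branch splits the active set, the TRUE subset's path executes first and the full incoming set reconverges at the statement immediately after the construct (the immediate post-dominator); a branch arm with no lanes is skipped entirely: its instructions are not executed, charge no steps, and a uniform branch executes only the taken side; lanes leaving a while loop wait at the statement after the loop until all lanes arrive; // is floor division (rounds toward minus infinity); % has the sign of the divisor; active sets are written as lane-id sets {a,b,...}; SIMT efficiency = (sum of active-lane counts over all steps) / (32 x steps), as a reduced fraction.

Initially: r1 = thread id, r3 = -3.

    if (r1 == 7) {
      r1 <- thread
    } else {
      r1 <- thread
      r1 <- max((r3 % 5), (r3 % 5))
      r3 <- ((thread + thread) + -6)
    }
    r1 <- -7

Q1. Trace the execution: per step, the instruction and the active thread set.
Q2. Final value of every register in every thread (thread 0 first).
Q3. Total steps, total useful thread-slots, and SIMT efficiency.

step 0: eval (r1 == 7)               {0,1,2,3,4,5,6,7,8,9,10,11,12,13,14,15,16,17,18,19,20,21,22,23,24,25,26,27,28,29,30,31}
step 1: r1 <- thread                 {7}
step 2: r1 <- thread                 {0,1,2,3,4,5,6,8,9,10,11,12,13,14,15,16,17,18,19,20,21,22,23,24,25,26,27,28,29,30,31}
step 3: r1 <- max((r3 % 5), (r3 % 5)) {0,1,2,3,4,5,6,8,9,10,11,12,13,14,15,16,17,18,19,20,21,22,23,24,25,26,27,28,29,30,31}
step 4: r3 <- ((thread + thread) + -6) {0,1,2,3,4,5,6,8,9,10,11,12,13,14,15,16,17,18,19,20,21,22,23,24,25,26,27,28,29,30,31}
step 5: r1 <- -7                     {0,1,2,3,4,5,6,7,8,9,10,11,12,13,14,15,16,17,18,19,20,21,22,23,24,25,26,27,28,29,30,31}

Answer: 6 steps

r1: -7,-7,-7,-7,-7,-7,-7,-7,-7,-7,-7,-7,-7,-7,-7,-7,-7,-7,-7,-7,-7,-7,-7,-7,-7,-7,-7,-7,-7,-7,-7,-7
r3: -6,-4,-2,0,2,4,6,-3,10,12,14,16,18,20,22,24,26,28,30,32,34,36,38,40,42,44,46,48,50,52,54,56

steps = 6; useful = 158; efficiency = 158/192 = 79/96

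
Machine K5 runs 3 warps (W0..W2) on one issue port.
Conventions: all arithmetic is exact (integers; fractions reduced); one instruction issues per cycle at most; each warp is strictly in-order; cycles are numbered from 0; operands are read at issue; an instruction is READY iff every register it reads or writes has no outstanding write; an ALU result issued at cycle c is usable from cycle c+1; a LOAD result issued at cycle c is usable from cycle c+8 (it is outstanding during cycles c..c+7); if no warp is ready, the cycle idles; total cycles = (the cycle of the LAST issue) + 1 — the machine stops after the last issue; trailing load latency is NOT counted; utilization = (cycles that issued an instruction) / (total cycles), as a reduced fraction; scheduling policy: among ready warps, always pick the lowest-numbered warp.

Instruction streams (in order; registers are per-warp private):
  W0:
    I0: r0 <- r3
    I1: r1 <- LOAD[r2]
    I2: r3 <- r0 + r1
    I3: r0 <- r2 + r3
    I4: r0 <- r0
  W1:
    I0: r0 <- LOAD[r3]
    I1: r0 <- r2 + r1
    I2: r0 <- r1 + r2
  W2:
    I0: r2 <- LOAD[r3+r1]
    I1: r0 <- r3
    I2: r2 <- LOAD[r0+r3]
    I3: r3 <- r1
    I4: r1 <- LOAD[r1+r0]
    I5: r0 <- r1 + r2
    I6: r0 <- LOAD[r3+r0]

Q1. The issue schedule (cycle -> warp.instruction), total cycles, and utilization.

cycle 0: W0.I0
cycle 1: W0.I1
cycle 2: W1.I0
cycle 3: W2.I0
cycle 4: W2.I1
cycle 5: idle
cycle 6: idle
cycle 7: idle
cycle 8: idle
cycle 9: W0.I2
cycle 10: W0.I3
cycle 11: W0.I4
cycle 12: W1.I1
cycle 13: W1.I2
cycle 14: W2.I2
cycle 15: W2.I3
cycle 16: W2.I4
cycle 17: idle
cycle 18: idle
cycle 19: idle
cycle 20: idle
cycle 21: idle
cycle 22: idle
cycle 23: idle
cycle 24: W2.I5
cycle 25: W2.I6

Answer: 26 cycles, utilization 15/26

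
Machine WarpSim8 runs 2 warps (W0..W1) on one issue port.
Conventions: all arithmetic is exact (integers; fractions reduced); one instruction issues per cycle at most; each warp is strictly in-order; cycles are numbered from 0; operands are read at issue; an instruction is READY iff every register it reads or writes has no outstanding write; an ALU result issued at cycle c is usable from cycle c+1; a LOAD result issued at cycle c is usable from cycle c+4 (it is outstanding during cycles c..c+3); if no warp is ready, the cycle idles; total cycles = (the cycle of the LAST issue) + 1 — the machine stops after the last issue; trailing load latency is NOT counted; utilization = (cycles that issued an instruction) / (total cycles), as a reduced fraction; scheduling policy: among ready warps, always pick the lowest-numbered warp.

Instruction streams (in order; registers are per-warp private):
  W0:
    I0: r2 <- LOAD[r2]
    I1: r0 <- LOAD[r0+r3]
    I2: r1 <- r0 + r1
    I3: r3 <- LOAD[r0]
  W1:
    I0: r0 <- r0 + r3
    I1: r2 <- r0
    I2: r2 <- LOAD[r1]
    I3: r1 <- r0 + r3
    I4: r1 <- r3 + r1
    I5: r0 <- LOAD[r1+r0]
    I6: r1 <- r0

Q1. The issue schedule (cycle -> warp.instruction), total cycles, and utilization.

cycle 0: W0.I0
cycle 1: W0.I1
cycle 2: W1.I0
cycle 3: W1.I1
cycle 4: W1.I2
cycle 5: W0.I2
cycle 6: W0.I3
cycle 7: W1.I3
cycle 8: W1.I4
cycle 9: W1.I5
cycle 10: idle
cycle 11: idle
cycle 12: idle
cycle 13: W1.I6

Answer: 14 cycles, utilization 11/14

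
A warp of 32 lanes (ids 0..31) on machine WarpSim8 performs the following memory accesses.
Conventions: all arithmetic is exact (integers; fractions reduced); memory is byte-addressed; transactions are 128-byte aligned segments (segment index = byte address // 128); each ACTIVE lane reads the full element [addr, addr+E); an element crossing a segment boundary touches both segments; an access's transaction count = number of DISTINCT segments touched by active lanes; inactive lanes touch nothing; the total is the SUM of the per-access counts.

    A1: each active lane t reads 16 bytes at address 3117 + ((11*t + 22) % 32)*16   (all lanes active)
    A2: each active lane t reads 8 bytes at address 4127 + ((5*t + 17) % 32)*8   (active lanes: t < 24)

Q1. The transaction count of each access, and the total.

A1: 5 transactions
A2: 3 transactions

Answer: 5,3; total 8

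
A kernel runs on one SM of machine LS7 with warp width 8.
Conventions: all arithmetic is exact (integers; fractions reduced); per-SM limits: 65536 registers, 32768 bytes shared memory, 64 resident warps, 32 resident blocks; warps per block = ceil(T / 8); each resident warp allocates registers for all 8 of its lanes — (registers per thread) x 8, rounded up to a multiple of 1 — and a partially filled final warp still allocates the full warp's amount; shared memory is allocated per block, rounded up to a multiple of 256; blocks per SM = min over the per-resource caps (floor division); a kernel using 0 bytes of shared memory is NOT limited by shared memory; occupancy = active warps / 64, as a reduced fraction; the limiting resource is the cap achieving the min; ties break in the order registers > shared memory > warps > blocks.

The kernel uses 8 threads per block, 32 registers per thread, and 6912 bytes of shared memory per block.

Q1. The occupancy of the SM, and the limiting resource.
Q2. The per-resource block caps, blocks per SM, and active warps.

Answer: occupancy 1/16, limited by shared memory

registers: 256 blocks
shared memory: 4 blocks
warps: 64 blocks
blocks: 32 blocks

Answer: 4 blocks, 4 active warps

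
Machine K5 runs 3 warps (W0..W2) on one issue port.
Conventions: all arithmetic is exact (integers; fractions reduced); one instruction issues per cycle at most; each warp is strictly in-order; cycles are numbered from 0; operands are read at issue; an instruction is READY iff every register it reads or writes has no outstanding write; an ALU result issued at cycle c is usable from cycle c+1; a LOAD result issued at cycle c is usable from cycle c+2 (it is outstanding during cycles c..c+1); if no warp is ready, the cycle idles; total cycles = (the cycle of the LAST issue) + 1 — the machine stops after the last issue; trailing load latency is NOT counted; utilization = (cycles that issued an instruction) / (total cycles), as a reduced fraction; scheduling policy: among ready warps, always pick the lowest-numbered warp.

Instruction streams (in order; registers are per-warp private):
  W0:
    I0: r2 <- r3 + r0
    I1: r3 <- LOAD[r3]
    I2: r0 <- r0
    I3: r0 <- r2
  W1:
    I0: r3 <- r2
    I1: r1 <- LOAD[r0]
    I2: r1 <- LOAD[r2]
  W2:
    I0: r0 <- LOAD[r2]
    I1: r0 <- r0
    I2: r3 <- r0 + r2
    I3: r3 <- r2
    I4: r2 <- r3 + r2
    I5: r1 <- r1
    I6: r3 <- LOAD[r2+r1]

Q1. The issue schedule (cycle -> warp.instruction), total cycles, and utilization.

cycle 0: W0.I0
cycle 1: W0.I1
cycle 2: W0.I2
cycle 3: W0.I3
cycle 4: W1.I0
cycle 5: W1.I1
cycle 6: W2.I0
cycle 7: W1.I2
cycle 8: W2.I1
cycle 9: W2.I2
cycle 10: W2.I3
cycle 11: W2.I4
cycle 12: W2.I5
cycle 13: W2.I6

Answer: 14 cycles, utilization 1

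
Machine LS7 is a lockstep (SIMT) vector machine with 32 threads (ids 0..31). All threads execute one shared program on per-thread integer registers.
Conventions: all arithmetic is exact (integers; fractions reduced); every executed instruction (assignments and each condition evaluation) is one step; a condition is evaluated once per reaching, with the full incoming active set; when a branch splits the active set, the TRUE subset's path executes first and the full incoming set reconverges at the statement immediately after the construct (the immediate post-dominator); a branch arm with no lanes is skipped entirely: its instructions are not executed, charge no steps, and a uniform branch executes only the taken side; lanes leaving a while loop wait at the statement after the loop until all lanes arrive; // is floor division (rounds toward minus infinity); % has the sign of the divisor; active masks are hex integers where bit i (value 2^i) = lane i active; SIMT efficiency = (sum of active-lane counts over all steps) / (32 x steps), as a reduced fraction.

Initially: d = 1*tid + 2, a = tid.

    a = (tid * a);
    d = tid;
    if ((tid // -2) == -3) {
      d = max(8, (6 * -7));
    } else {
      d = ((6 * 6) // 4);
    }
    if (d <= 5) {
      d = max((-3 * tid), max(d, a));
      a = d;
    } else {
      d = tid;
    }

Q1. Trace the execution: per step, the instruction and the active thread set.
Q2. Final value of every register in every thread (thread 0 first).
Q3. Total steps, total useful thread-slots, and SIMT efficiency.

step 0: a <- (tid * a)               0xffffffff
step 1: d <- tid                     0xffffffff
step 2: eval ((tid // -2) == -3)     0xffffffff
step 3: d <- max(8, (6 * -7))        0x00000060
step 4: d <- ((6 * 6) // 4)          0xffffff9f
step 5: eval (d <= 5)                0xffffffff
step 6: d <- tid                     0xffffffff

Answer: 7 steps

d: 0,1,2,3,4,5,6,7,8,9,10,11,12,13,14,15,16,17,18,19,20,21,22,23,24,25,26,27,28,29,30,31
a: 0,1,4,9,16,25,36,49,64,81,100,121,144,169,196,225,256,289,324,361,400,441,484,529,576,625,676,729,784,841,900,961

steps = 7; useful = 192; efficiency = 192/224 = 6/7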